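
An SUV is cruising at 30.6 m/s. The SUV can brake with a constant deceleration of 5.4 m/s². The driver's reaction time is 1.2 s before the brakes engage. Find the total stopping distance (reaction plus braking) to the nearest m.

Reaction distance = v·t_r = 30.6000 × 1.2 = 36.720 m.
Braking distance = v²/(2a) = 30.6000² / (2 × 5.400) = 936.360 / 10.800 = 86.700 m.
Total = 36.720 + 86.700 = 123.420 m.

Total stopping distance ≈ 123 m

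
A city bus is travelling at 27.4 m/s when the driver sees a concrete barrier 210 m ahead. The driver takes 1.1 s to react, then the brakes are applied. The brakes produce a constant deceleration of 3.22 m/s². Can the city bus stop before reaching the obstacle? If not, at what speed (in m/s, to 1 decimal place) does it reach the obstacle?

Reaction distance = 27.4000 × 1.1 = 30.140 m.
Braking distance = v²/(2a) = 750.760 / 6.440 = 116.578 m.
Total stopping distance = 30.140 + 116.578 = 146.718 m, vs 210 m available — it stops with 210 − 146.718 = 63.282 m to spare.

Yes — it stops about 63.3 m short of the obstacle, so it never reaches it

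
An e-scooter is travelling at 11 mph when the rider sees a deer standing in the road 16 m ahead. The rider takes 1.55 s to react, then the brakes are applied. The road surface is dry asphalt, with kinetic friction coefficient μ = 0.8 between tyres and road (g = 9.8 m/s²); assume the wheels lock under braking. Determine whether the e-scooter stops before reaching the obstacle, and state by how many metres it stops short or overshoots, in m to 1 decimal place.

Yes — it stops 6.8 m short of the obstacle

11 mph × 0.44704 = 4.9174 m/s.
a = μg = 0.8 × 9.8 = 7.840 m/s².
Reaction distance = 4.9174 × 1.55 = 7.622 m.
Braking distance = v²/(2a) = 24.181 / 15.680 = 1.542 m.
Total stopping distance = 7.622 + 1.542 = 9.164 m, vs 16 m available — it stops with 16 − 9.164 = 6.836 m to spare.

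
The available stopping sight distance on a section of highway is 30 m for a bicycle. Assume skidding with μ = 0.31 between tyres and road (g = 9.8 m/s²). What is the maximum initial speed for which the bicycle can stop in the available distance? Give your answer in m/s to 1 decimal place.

a = μg = 0.31 × 9.8 = 3.038 m/s².
v²/(2a) = d ⇒ v = √(2 × 3.038 × 30) = √182.28 = 13.5011 m/s.

Maximum speed ≈ 13.5 m/s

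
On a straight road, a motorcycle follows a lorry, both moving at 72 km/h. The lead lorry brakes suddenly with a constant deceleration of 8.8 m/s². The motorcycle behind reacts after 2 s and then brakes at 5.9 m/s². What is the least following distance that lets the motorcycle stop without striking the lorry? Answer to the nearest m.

Minimum gap ≈ 51 m

72 km/h ÷ 3.6 = 20.0000 m/s.
Leader travels v²/(2a_L) = 400.000 / 17.600 = 22.727 m before stopping.
Follower covers v·t_r = 20.0000 × 2 = 40.000 m while reacting, then v²/(2a_F) = 400.000 / 11.800 = 33.898 m while braking, for a total of 40.000 + 33.898 = 73.898 m.
Since a_F ≤ a_L and the follower starts braking later, the follower is never slower than the leader, so the closest approach is when both have stopped.
Minimum gap = 73.898 − 22.727 = 51.171 m.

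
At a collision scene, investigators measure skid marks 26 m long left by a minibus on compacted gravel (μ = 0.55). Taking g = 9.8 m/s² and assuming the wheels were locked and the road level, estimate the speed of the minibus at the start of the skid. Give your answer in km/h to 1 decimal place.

Deceleration a = μg = 0.55 × 9.8 = 5.390 m/s².
v = √(2a·d) = √(2 × 5.390 × 26) = √280.280 = 16.7416 m/s.
= 16.7416 × 3.6 = 60.270 km/h.

Initial speed ≈ 60.3 km/h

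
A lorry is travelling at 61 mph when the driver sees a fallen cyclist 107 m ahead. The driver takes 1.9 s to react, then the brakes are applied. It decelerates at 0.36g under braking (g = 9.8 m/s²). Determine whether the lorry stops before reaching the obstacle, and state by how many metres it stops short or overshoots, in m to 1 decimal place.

61 mph × 0.44704 = 27.2694 m/s.
a = 0.36 × 9.8 = 3.528 m/s².
Reaction distance = 27.2694 × 1.9 = 51.812 m.
Braking distance = v²/(2a) = 743.620 / 7.056 = 105.388 m.
Total stopping distance = 51.812 + 105.388 = 157.200 m, vs 107 m available — it cannot stop in time and overshoots by 157.200 − 107 = 50.200 m.

No — it overshoots by 50.2 m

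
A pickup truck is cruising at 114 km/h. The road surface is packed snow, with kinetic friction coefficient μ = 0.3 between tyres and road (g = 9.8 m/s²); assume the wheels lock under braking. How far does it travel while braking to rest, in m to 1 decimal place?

Braking distance ≈ 170.5 m

114 km/h ÷ 3.6 = 31.6667 m/s.
a = μg = 0.3 × 9.8 = 2.940 m/s².
Braking distance = v²/(2a) = 31.6667² / (2 × 2.940) = 1002.780 / 5.880 = 170.541 m.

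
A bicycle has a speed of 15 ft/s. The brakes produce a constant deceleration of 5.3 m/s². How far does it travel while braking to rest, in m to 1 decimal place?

15 ft/s × 0.3048 = 4.5720 m/s.
Braking distance = v²/(2a) = 4.5720² / (2 × 5.300) = 20.903 / 10.600 = 1.972 m.

Braking distance ≈ 2.0 m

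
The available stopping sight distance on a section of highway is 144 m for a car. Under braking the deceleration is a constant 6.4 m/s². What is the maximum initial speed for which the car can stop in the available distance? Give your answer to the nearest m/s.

Maximum speed ≈ 43 m/s

v²/(2a) = d ⇒ v = √(2 × 6.400 × 144) = √1843.20 = 42.9325 m/s.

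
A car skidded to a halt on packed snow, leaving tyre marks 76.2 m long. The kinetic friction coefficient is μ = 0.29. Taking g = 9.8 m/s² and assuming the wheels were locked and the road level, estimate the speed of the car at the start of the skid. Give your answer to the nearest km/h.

Deceleration a = μg = 0.29 × 9.8 = 2.842 m/s².
v = √(2a·d) = √(2 × 2.842 × 76.2) = √433.121 = 20.8116 m/s.
= 20.8116 × 3.6 = 74.922 km/h.

Initial speed ≈ 75 km/h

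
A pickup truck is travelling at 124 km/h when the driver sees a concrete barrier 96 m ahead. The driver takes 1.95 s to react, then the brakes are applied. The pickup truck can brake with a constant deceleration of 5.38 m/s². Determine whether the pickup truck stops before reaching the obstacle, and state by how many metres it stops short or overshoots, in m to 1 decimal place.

No — it overshoots by 81.4 m

124 km/h ÷ 3.6 = 34.4444 m/s.
Reaction distance = 34.4444 × 1.95 = 67.167 m.
Braking distance = v²/(2a) = 1186.417 / 10.760 = 110.262 m.
Total stopping distance = 67.167 + 110.262 = 177.429 m, vs 96 m available — it cannot stop in time and overshoots by 177.429 − 96 = 81.429 m.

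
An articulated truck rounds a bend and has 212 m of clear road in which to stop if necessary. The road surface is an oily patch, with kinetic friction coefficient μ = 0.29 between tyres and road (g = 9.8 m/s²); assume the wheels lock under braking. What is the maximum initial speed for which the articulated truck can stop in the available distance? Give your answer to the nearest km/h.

a = μg = 0.29 × 9.8 = 2.842 m/s².
v²/(2a) = d ⇒ v = √(2 × 2.842 × 212) = √1205.01 = 34.7133 m/s.
34.7133 m/s × 3.6 = 124.968 km/h.

Maximum speed ≈ 125 km/h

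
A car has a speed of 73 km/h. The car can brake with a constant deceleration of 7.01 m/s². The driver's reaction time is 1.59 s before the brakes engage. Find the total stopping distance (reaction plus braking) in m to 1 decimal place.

73 km/h ÷ 3.6 = 20.2778 m/s.
Reaction distance = v·t_r = 20.2778 × 1.59 = 32.242 m.
Braking distance = v²/(2a) = 20.2778² / (2 × 7.010) = 411.189 / 14.020 = 29.329 m.
Total = 32.242 + 29.329 = 61.571 m.

Total stopping distance ≈ 61.6 m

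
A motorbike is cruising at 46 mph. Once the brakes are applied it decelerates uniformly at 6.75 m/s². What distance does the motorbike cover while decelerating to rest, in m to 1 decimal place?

Braking distance ≈ 31.3 m

46 mph × 0.44704 = 20.5638 m/s.
Braking distance = v²/(2a) = 20.5638² / (2 × 6.750) = 422.870 / 13.500 = 31.324 m.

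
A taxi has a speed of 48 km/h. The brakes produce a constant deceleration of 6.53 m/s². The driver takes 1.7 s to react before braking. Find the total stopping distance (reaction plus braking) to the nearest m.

Total stopping distance ≈ 36 m

48 km/h ÷ 3.6 = 13.3333 m/s.
Reaction distance = v·t_r = 13.3333 × 1.7 = 22.667 m.
Braking distance = v²/(2a) = 13.3333² / (2 × 6.530) = 177.777 / 13.060 = 13.612 m.
Total = 22.667 + 13.612 = 36.279 m.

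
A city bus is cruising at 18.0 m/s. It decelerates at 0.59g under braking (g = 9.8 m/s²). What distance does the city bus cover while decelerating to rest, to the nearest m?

Braking distance ≈ 28 m

a = 0.59 × 9.8 = 5.782 m/s².
Braking distance = v²/(2a) = 18.0000² / (2 × 5.782) = 324.000 / 11.564 = 28.018 m.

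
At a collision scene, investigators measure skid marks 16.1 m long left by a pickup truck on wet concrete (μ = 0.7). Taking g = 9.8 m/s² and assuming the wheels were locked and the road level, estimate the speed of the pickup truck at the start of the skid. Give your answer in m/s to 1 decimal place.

Initial speed ≈ 14.9 m/s

Deceleration a = μg = 0.7 × 9.8 = 6.860 m/s².
v = √(2a·d) = √(2 × 6.860 × 16.1) = √220.892 = 14.8624 m/s.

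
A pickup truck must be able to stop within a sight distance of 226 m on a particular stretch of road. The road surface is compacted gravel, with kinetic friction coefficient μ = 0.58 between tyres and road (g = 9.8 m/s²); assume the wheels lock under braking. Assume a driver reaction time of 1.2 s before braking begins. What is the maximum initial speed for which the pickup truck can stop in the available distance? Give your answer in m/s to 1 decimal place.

Maximum speed ≈ 44.3 m/s

a = μg = 0.58 × 9.8 = 5.684 m/s².
Stopping distance: v·t_r + v²/(2a) = 226 with t_r = 1.2 s and a = 5.684 m/s².
So v² + 13.642 v − 2569.17 = 0.
Positive root: v = −a·t_r + √((a·t_r)² + 2a·d) = −6.821 + √(46.526 + 2569.17) = 44.3229 m/s.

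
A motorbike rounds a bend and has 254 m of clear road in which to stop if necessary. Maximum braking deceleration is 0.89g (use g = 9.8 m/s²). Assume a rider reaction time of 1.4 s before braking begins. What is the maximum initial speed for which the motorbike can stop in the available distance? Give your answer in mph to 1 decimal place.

Maximum speed ≈ 124.1 mph

a = 0.89 × 9.8 = 8.722 m/s².
Stopping distance: v·t_r + v²/(2a) = 254 with t_r = 1.4 s and a = 8.722 m/s².
So v² + 24.422 v − 4430.78 = 0.
Positive root: v = −a·t_r + √((a·t_r)² + 2a·d) = −12.211 + √(149.109 + 4430.78) = 55.4639 m/s.
55.4639 m/s ÷ 0.44704 = 124.069 mph.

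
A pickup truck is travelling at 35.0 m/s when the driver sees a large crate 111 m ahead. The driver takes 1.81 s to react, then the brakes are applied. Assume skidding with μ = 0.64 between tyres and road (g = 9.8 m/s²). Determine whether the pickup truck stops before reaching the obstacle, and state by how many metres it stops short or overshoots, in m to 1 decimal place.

No — it overshoots by 50.0 m

a = μg = 0.64 × 9.8 = 6.272 m/s².
Reaction distance = 35.0000 × 1.81 = 63.350 m.
Braking distance = v²/(2a) = 1225.000 / 12.544 = 97.656 m.
Total stopping distance = 63.350 + 97.656 = 161.006 m, vs 111 m available — it cannot stop in time and overshoots by 161.006 − 111 = 50.006 m.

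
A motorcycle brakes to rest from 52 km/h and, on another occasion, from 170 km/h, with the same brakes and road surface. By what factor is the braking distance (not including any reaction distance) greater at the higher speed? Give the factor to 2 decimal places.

Factor ≈ 10.69

Braking distance d = v²/(2a), so with a fixed, d ∝ v².
Factor = (170/52)² = 3.2692² = 10.6877.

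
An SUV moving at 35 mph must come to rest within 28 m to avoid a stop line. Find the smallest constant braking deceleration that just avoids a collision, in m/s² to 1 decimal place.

Required deceleration ≈ 4.4 m/s²

35 mph × 0.44704 = 15.6464 m/s.
v² = 2a·d ⇒ a = v²/(2d) = 15.6464² / (2 × 28.000) = 244.810 / 56.000 = 4.3716 m/s².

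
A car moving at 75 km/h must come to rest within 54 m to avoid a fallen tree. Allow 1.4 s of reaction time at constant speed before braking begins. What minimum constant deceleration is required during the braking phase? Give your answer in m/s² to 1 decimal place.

Required deceleration ≈ 8.7 m/s²

75 km/h ÷ 3.6 = 20.8333 m/s.
Distance covered during reaction = 20.8333 × 1.4 = 29.167 m.
Distance available for braking: 54 − 29.167 = 24.833 m.
v² = 2a·d ⇒ a = v²/(2d) = 20.8333² / (2 × 24.833) = 434.026 / 49.666 = 8.7389 m/s².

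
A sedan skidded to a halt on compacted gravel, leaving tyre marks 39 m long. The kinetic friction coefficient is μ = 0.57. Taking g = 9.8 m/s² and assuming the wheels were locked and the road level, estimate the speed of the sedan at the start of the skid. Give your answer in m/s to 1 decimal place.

Deceleration a = μg = 0.57 × 9.8 = 5.586 m/s².
v = √(2a·d) = √(2 × 5.586 × 39) = √435.708 = 20.8736 m/s.

Initial speed ≈ 20.9 m/s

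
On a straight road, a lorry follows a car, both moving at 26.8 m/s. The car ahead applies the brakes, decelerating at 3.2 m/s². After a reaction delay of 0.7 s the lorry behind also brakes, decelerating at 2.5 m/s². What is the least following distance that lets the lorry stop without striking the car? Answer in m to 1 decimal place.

Minimum gap ≈ 50.2 m

Leader travels v²/(2a_L) = 718.240 / 6.400 = 112.225 m before stopping.
Follower covers v·t_r = 26.8000 × 0.7 = 18.760 m while reacting, then v²/(2a_F) = 718.240 / 5.000 = 143.648 m while braking, for a total of 18.760 + 143.648 = 162.408 m.
Since a_F ≤ a_L and the follower starts braking later, the follower is never slower than the leader, so the closest approach is when both have stopped.
Minimum gap = 162.408 − 112.225 = 50.183 m.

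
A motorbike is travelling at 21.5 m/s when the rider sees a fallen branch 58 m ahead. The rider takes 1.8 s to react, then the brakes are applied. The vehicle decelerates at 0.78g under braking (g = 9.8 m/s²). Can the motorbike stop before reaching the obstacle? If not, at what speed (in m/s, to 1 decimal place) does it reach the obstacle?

a = 0.78 × 9.8 = 7.644 m/s².
Reaction distance = 21.5000 × 1.8 = 38.700 m.
Braking distance needed to stop: v²/(2a) = 462.250 / 15.288 = 30.236 m, so total needed = 38.700 + 30.236 = 68.936 m > 58 m — it cannot stop.
Distance remaining when braking begins: 58 − 38.700 = 19.300 m.
v² = v₀² − 2a·d = 462.250 − 2 × 7.644 × 19.300 = 167.192 m²/s².
v = √167.192 = 12.930 m/s.

No — it strikes the obstacle at 12.9 m/s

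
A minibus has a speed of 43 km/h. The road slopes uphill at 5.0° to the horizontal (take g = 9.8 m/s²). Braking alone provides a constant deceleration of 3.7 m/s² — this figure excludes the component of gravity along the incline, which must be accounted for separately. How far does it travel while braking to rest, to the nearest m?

43 km/h ÷ 3.6 = 11.9444 m/s.
Gravity along the uphill slope adds to the braking deceleration: a_eff = 3.700 + 9.8·sin 5.0° = 3.700 + 0.854 = 4.554 m/s².
Braking distance = v²/(2a) = 11.9444² / (2 × 4.554) = 142.669 / 9.108 = 15.664 m.

Braking distance ≈ 16 m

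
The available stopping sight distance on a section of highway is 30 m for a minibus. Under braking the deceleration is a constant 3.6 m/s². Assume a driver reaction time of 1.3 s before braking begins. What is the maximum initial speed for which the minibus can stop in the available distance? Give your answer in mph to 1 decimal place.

Maximum speed ≈ 24.0 mph

Stopping distance: v·t_r + v²/(2a) = 30 with t_r = 1.3 s and a = 3.600 m/s².
So v² + 9.360 v − 216.00 = 0.
Positive root: v = −a·t_r + √((a·t_r)² + 2a·d) = −4.680 + √(21.902 + 216.00) = 10.7441 m/s.
10.7441 m/s ÷ 0.44704 = 24.034 mph.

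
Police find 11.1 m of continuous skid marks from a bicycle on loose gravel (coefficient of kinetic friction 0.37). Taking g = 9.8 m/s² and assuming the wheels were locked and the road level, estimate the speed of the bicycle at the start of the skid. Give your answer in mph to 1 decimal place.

Deceleration a = μg = 0.37 × 9.8 = 3.626 m/s².
v = √(2a·d) = √(2 × 3.626 × 11.1) = √80.497 = 8.9720 m/s.
= 8.9720 ÷ 0.44704 = 20.070 mph.

Initial speed ≈ 20.1 mph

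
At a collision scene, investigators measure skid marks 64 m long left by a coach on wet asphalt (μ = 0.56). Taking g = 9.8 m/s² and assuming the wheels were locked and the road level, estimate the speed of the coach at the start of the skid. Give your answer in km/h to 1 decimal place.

Initial speed ≈ 95.4 km/h

Deceleration a = μg = 0.56 × 9.8 = 5.488 m/s².
v = √(2a·d) = √(2 × 5.488 × 64) = √702.464 = 26.5040 m/s.
= 26.5040 × 3.6 = 95.414 km/h.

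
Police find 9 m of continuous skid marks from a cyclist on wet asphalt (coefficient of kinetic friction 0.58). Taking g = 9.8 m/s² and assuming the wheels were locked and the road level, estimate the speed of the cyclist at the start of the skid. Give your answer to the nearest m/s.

Initial speed ≈ 10 m/s

Deceleration a = μg = 0.58 × 9.8 = 5.684 m/s².
v = √(2a·d) = √(2 × 5.684 × 9) = √102.312 = 10.1149 m/s.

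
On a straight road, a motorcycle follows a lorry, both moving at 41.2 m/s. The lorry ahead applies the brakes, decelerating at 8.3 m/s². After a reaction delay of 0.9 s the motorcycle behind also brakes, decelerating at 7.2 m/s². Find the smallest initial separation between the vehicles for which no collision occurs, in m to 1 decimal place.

Leader travels v²/(2a_L) = 1697.440 / 16.600 = 102.255 m before stopping.
Follower covers v·t_r = 41.2000 × 0.9 = 37.080 m while reacting, then v²/(2a_F) = 1697.440 / 14.400 = 117.878 m while braking, for a total of 37.080 + 117.878 = 154.958 m.
Since a_F ≤ a_L and the follower starts braking later, the follower is never slower than the leader, so the closest approach is when both have stopped.
Minimum gap = 154.958 − 102.255 = 52.703 m.

Minimum gap ≈ 52.7 m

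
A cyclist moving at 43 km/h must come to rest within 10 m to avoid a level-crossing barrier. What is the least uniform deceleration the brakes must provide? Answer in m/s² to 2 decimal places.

Required deceleration ≈ 7.13 m/s²

43 km/h ÷ 3.6 = 11.9444 m/s.
v² = 2a·d ⇒ a = v²/(2d) = 11.9444² / (2 × 10.000) = 142.669 / 20.000 = 7.1335 m/s².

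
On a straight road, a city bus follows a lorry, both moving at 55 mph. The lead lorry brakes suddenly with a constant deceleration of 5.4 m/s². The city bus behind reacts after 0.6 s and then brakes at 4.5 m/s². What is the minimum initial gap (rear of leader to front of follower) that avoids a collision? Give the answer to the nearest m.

55 mph × 0.44704 = 24.5872 m/s.
Leader travels v²/(2a_L) = 604.530 / 10.800 = 55.975 m before stopping.
Follower covers v·t_r = 24.5872 × 0.6 = 14.752 m while reacting, then v²/(2a_F) = 604.530 / 9.000 = 67.170 m while braking, for a total of 14.752 + 67.170 = 81.922 m.
Since a_F ≤ a_L and the follower starts braking later, the follower is never slower than the leader, so the closest approach is when both have stopped.
Minimum gap = 81.922 − 55.975 = 25.947 m.

Minimum gap ≈ 26 m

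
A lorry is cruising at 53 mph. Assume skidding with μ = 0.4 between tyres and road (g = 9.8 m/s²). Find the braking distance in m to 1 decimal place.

53 mph × 0.44704 = 23.6931 m/s.
a = μg = 0.4 × 9.8 = 3.920 m/s².
Braking distance = v²/(2a) = 23.6931² / (2 × 3.920) = 561.363 / 7.840 = 71.602 m.

Braking distance ≈ 71.6 m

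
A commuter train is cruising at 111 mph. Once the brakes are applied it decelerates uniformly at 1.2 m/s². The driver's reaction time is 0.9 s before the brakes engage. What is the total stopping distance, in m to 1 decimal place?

Total stopping distance ≈ 1070.6 m

111 mph × 0.44704 = 49.6214 m/s.
Reaction distance = v·t_r = 49.6214 × 0.9 = 44.659 m.
Braking distance = v²/(2a) = 49.6214² / (2 × 1.200) = 2462.283 / 2.400 = 1025.951 m.
Total = 44.659 + 1025.951 = 1070.610 m.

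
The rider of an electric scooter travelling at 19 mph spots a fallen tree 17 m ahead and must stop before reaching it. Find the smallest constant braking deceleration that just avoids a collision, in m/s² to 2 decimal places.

19 mph × 0.44704 = 8.4938 m/s.
v² = 2a·d ⇒ a = v²/(2d) = 8.4938² / (2 × 17.000) = 72.145 / 34.000 = 2.1219 m/s².

Required deceleration ≈ 2.12 m/s²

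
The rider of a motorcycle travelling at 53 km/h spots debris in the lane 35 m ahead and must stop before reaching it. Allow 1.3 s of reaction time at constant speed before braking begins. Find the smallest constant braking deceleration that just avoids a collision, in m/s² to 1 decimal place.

Required deceleration ≈ 6.8 m/s²

53 km/h ÷ 3.6 = 14.7222 m/s.
Distance covered during reaction = 14.7222 × 1.3 = 19.139 m.
Distance available for braking: 35 − 19.139 = 15.861 m.
v² = 2a·d ⇒ a = v²/(2d) = 14.7222² / (2 × 15.861) = 216.743 / 31.722 = 6.8326 m/s².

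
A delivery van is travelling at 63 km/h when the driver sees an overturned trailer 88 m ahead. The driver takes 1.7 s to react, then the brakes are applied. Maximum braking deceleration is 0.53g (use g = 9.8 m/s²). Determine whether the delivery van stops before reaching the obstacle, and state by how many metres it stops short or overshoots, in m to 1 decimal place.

Yes — it stops 28.8 m short of the obstacle

63 km/h ÷ 3.6 = 17.5000 m/s.
a = 0.53 × 9.8 = 5.194 m/s².
Reaction distance = 17.5000 × 1.7 = 29.750 m.
Braking distance = v²/(2a) = 306.250 / 10.388 = 29.481 m.
Total stopping distance = 29.750 + 29.481 = 59.231 m, vs 88 m available — it stops with 88 − 59.231 = 28.769 m to spare.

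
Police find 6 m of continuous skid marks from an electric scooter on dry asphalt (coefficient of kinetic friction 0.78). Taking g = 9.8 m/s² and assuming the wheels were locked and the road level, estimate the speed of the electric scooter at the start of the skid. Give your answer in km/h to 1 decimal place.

Deceleration a = μg = 0.78 × 9.8 = 7.644 m/s².
v = √(2a·d) = √(2 × 7.644 × 6) = √91.728 = 9.5775 m/s.
= 9.5775 × 3.6 = 34.479 km/h.

Initial speed ≈ 34.5 km/h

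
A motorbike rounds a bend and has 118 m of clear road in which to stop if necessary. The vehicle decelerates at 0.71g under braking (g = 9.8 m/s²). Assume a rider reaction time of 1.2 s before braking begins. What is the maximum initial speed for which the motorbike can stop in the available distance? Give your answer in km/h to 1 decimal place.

Maximum speed ≈ 118.9 km/h

a = 0.71 × 9.8 = 6.958 m/s².
Stopping distance: v·t_r + v²/(2a) = 118 with t_r = 1.2 s and a = 6.958 m/s².
So v² + 16.699 v − 1642.09 = 0.
Positive root: v = −a·t_r + √((a·t_r)² + 2a·d) = −8.350 + √(69.722 + 1642.09) = 33.0240 m/s.
33.0240 m/s × 3.6 = 118.886 km/h.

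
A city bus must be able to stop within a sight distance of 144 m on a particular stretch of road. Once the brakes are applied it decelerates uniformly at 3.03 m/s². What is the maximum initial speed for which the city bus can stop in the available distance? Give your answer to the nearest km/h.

Maximum speed ≈ 106 km/h

v²/(2a) = d ⇒ v = √(2 × 3.030 × 144) = √872.64 = 29.5405 m/s.
29.5405 m/s × 3.6 = 106.346 km/h.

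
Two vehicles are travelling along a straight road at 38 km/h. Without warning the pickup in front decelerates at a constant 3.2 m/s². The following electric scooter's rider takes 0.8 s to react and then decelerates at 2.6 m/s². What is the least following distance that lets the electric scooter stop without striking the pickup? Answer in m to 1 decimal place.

Minimum gap ≈ 12.5 m

38 km/h ÷ 3.6 = 10.5556 m/s.
Leader travels v²/(2a_L) = 111.421 / 6.400 = 17.410 m before stopping.
Follower covers v·t_r = 10.5556 × 0.8 = 8.444 m while reacting, then v²/(2a_F) = 111.421 / 5.200 = 21.427 m while braking, for a total of 8.444 + 21.427 = 29.871 m.
Since a_F ≤ a_L and the follower starts braking later, the follower is never slower than the leader, so the closest approach is when both have stopped.
Minimum gap = 29.871 − 17.410 = 12.461 m.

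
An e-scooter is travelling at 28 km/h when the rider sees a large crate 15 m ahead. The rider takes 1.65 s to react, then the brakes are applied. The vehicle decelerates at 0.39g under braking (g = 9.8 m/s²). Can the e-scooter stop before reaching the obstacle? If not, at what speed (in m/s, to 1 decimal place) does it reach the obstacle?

No — it strikes the obstacle at 6.6 m/s

28 km/h ÷ 3.6 = 7.7778 m/s.
a = 0.39 × 9.8 = 3.822 m/s².
Reaction distance = 7.7778 × 1.65 = 12.833 m.
Braking distance needed to stop: v²/(2a) = 60.494 / 7.644 = 7.914 m, so total needed = 12.833 + 7.914 = 20.747 m > 15 m — it cannot stop.
Distance remaining when braking begins: 15 − 12.833 = 2.167 m.
v² = v₀² − 2a·d = 60.494 − 2 × 3.822 × 2.167 = 43.929 m²/s².
v = √43.929 = 6.628 m/s.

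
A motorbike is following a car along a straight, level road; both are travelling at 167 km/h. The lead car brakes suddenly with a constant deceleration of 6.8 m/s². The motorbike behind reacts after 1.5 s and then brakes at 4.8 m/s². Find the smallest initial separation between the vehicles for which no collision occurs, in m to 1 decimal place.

167 km/h ÷ 3.6 = 46.3889 m/s.
Leader travels v²/(2a_L) = 2151.930 / 13.600 = 158.230 m before stopping.
Follower covers v·t_r = 46.3889 × 1.5 = 69.583 m while reacting, then v²/(2a_F) = 2151.930 / 9.600 = 224.159 m while braking, for a total of 69.583 + 224.159 = 293.742 m.
Since a_F ≤ a_L and the follower starts braking later, the follower is never slower than the leader, so the closest approach is when both have stopped.
Minimum gap = 293.742 − 158.230 = 135.512 m.

Minimum gap ≈ 135.5 m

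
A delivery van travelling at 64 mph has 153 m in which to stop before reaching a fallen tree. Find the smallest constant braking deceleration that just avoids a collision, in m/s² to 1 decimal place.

Required deceleration ≈ 2.7 m/s²

64 mph × 0.44704 = 28.6106 m/s.
v² = 2a·d ⇒ a = v²/(2d) = 28.6106² / (2 × 153.000) = 818.566 / 306.000 = 2.6751 m/s².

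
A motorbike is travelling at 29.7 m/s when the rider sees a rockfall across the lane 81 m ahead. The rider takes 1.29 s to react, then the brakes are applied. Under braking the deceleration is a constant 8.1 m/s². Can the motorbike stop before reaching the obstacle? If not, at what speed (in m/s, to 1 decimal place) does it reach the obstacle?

Reaction distance = 29.7000 × 1.29 = 38.313 m.
Braking distance needed to stop: v²/(2a) = 882.090 / 16.200 = 54.450 m, so total needed = 38.313 + 54.450 = 92.763 m > 81 m — it cannot stop.
Distance remaining when braking begins: 81 − 38.313 = 42.687 m.
v² = v₀² − 2a·d = 882.090 − 2 × 8.100 × 42.687 = 190.561 m²/s².
v = √190.561 = 13.804 m/s.

No — it strikes the obstacle at 13.8 m/s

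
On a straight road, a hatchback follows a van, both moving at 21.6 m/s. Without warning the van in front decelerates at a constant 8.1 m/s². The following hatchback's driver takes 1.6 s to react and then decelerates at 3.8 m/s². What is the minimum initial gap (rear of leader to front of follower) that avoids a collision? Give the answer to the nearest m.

Leader travels v²/(2a_L) = 466.560 / 16.200 = 28.800 m before stopping.
Follower covers v·t_r = 21.6000 × 1.6 = 34.560 m while reacting, then v²/(2a_F) = 466.560 / 7.600 = 61.389 m while braking, for a total of 34.560 + 61.389 = 95.949 m.
Since a_F ≤ a_L and the follower starts braking later, the follower is never slower than the leader, so the closest approach is when both have stopped.
Minimum gap = 95.949 − 28.800 = 67.149 m.

Minimum gap ≈ 67 m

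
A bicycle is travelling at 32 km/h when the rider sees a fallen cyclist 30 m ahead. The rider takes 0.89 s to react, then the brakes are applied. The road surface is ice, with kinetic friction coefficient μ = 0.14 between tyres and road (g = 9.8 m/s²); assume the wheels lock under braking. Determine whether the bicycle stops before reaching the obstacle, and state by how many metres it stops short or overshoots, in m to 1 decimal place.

32 km/h ÷ 3.6 = 8.8889 m/s.
a = μg = 0.14 × 9.8 = 1.372 m/s².
Reaction distance = 8.8889 × 0.89 = 7.911 m.
Braking distance = v²/(2a) = 79.013 / 2.744 = 28.795 m.
Total stopping distance = 7.911 + 28.795 = 36.706 m, vs 30 m available — it cannot stop in time and overshoots by 36.706 − 30 = 6.706 m.

No — it overshoots by 6.7 m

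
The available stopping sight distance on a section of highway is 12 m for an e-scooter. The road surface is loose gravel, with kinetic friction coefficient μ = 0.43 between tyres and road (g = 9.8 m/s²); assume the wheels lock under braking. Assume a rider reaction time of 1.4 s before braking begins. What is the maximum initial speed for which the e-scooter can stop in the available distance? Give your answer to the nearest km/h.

a = μg = 0.43 × 9.8 = 4.214 m/s².
Stopping distance: v·t_r + v²/(2a) = 12 with t_r = 1.4 s and a = 4.214 m/s².
So v² + 11.799 v − 101.14 = 0.
Positive root: v = −a·t_r + √((a·t_r)² + 2a·d) = −5.900 + √(34.810 + 101.14) = 5.7598 m/s.
5.7598 m/s × 3.6 = 20.735 km/h.

Maximum speed ≈ 21 km/h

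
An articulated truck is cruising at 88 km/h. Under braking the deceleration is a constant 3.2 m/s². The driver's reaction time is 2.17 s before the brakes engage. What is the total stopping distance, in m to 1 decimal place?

Total stopping distance ≈ 146.4 m

88 km/h ÷ 3.6 = 24.4444 m/s.
Reaction distance = v·t_r = 24.4444 × 2.17 = 53.044 m.
Braking distance = v²/(2a) = 24.4444² / (2 × 3.200) = 597.529 / 6.400 = 93.364 m.
Total = 53.044 + 93.364 = 146.408 m.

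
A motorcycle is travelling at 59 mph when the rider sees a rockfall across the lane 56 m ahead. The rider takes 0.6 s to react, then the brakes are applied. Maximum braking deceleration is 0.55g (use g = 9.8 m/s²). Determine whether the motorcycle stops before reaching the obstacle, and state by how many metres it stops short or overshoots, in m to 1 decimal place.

No — it overshoots by 24.4 m

59 mph × 0.44704 = 26.3754 m/s.
a = 0.55 × 9.8 = 5.390 m/s².
Reaction distance = 26.3754 × 0.6 = 15.825 m.
Braking distance = v²/(2a) = 695.662 / 10.780 = 64.533 m.
Total stopping distance = 15.825 + 64.533 = 80.358 m, vs 56 m available — it cannot stop in time and overshoots by 80.358 − 56 = 24.358 m.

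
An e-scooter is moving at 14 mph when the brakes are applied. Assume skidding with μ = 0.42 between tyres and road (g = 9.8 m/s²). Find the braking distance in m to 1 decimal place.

14 mph × 0.44704 = 6.2586 m/s.
a = μg = 0.42 × 9.8 = 4.116 m/s².
Braking distance = v²/(2a) = 6.2586² / (2 × 4.116) = 39.170 / 8.232 = 4.758 m.

Braking distance ≈ 4.8 m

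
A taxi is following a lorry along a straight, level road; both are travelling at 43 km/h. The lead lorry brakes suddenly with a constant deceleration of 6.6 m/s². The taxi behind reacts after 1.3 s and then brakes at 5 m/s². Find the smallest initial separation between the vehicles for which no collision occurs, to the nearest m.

43 km/h ÷ 3.6 = 11.9444 m/s.
Leader travels v²/(2a_L) = 142.669 / 13.200 = 10.808 m before stopping.
Follower covers v·t_r = 11.9444 × 1.3 = 15.528 m while reacting, then v²/(2a_F) = 142.669 / 10.000 = 14.267 m while braking, for a total of 15.528 + 14.267 = 29.795 m.
Since a_F ≤ a_L and the follower starts braking later, the follower is never slower than the leader, so the closest approach is when both have stopped.
Minimum gap = 29.795 − 10.808 = 18.987 m.

Minimum gap ≈ 19 m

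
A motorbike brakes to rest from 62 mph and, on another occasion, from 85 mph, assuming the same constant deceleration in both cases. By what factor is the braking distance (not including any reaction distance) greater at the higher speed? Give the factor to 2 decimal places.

Factor ≈ 1.88

Braking distance d = v²/(2a), so with a fixed, d ∝ v².
Factor = (85/62)² = 1.3710² = 1.8796.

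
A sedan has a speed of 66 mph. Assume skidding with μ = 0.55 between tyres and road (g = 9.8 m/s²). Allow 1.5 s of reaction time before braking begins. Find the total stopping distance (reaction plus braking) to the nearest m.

66 mph × 0.44704 = 29.5046 m/s.
a = μg = 0.55 × 9.8 = 5.390 m/s².
Reaction distance = v·t_r = 29.5046 × 1.5 = 44.257 m.
Braking distance = v²/(2a) = 29.5046² / (2 × 5.390) = 870.521 / 10.780 = 80.753 m.
Total = 44.257 + 80.753 = 125.010 m.

Total stopping distance ≈ 125 m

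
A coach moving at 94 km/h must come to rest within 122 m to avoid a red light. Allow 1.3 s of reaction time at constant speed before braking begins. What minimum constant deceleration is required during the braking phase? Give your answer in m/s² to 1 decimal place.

Required deceleration ≈ 3.9 m/s²

94 km/h ÷ 3.6 = 26.1111 m/s.
Distance covered during reaction = 26.1111 × 1.3 = 33.944 m.
Distance available for braking: 122 − 33.944 = 88.056 m.
v² = 2a·d ⇒ a = v²/(2d) = 26.1111² / (2 × 88.056) = 681.790 / 176.112 = 3.8713 m/s².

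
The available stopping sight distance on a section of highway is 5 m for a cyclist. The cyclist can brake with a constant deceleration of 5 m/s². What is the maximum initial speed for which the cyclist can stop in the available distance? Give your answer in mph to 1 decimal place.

Maximum speed ≈ 15.8 mph

v²/(2a) = d ⇒ v = √(2 × 5.000 × 5) = √50.00 = 7.0711 m/s.
7.0711 m/s ÷ 0.44704 = 15.818 mph.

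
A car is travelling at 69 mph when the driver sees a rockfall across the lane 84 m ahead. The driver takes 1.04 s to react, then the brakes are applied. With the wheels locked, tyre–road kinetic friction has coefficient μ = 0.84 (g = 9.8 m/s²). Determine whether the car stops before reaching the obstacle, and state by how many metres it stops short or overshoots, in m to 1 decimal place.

69 mph × 0.44704 = 30.8458 m/s.
a = μg = 0.84 × 9.8 = 8.232 m/s².
Reaction distance = 30.8458 × 1.04 = 32.080 m.
Braking distance = v²/(2a) = 951.463 / 16.464 = 57.791 m.
Total stopping distance = 32.080 + 57.791 = 89.871 m, vs 84 m available — it cannot stop in time and overshoots by 89.871 − 84 = 5.871 m.

No — it overshoots by 5.9 m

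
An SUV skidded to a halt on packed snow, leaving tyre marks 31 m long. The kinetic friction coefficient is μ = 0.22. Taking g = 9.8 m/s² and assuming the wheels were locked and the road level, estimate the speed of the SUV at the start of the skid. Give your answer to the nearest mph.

Deceleration a = μg = 0.22 × 9.8 = 2.156 m/s².
v = √(2a·d) = √(2 × 2.156 × 31) = √133.672 = 11.5617 m/s.
= 11.5617 ÷ 0.44704 = 25.863 mph.

Initial speed ≈ 26 mph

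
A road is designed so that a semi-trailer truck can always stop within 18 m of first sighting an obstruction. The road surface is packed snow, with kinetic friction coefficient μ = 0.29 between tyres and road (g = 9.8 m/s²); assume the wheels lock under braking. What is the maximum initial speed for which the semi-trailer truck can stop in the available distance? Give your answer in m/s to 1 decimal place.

Maximum speed ≈ 10.1 m/s

a = μg = 0.29 × 9.8 = 2.842 m/s².
v²/(2a) = d ⇒ v = √(2 × 2.842 × 18) = √102.31 = 10.1148 m/s.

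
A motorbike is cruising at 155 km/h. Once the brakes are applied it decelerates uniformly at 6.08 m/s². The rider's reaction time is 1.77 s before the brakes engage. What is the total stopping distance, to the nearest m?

155 km/h ÷ 3.6 = 43.0556 m/s.
Reaction distance = v·t_r = 43.0556 × 1.77 = 76.208 m.
Braking distance = v²/(2a) = 43.0556² / (2 × 6.080) = 1853.785 / 12.160 = 152.449 m.
Total = 76.208 + 152.449 = 228.657 m.

Total stopping distance ≈ 229 m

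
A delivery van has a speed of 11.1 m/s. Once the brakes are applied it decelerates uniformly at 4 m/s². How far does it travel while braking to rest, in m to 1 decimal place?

Braking distance ≈ 15.4 m

Braking distance = v²/(2a) = 11.1000² / (2 × 4.000) = 123.210 / 8.000 = 15.401 m.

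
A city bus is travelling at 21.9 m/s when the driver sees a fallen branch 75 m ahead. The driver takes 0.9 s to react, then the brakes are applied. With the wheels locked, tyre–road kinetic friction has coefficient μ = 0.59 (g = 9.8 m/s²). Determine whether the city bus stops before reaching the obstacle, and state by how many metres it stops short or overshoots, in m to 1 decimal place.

a = μg = 0.59 × 9.8 = 5.782 m/s².
Reaction distance = 21.9000 × 0.9 = 19.710 m.
Braking distance = v²/(2a) = 479.610 / 11.564 = 41.474 m.
Total stopping distance = 19.710 + 41.474 = 61.184 m, vs 75 m available — it stops with 75 − 61.184 = 13.816 m to spare.

Yes — it stops 13.8 m short of the obstacle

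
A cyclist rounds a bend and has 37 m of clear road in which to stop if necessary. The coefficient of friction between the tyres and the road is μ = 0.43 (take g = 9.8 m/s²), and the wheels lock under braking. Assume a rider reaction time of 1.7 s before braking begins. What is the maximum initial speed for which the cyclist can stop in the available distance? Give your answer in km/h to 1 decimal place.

a = μg = 0.43 × 9.8 = 4.214 m/s².
Stopping distance: v·t_r + v²/(2a) = 37 with t_r = 1.7 s and a = 4.214 m/s².
So v² + 14.328 v − 311.84 = 0.
Positive root: v = −a·t_r + √((a·t_r)² + 2a·d) = −7.164 + √(51.323 + 311.84) = 11.8928 m/s.
11.8928 m/s × 3.6 = 42.814 km/h.

Maximum speed ≈ 42.8 km/h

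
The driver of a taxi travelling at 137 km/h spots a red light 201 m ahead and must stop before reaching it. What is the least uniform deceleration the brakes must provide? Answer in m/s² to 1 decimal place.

137 km/h ÷ 3.6 = 38.0556 m/s.
v² = 2a·d ⇒ a = v²/(2d) = 38.0556² / (2 × 201.000) = 1448.229 / 402.000 = 3.6026 m/s².

Required deceleration ≈ 3.6 m/s²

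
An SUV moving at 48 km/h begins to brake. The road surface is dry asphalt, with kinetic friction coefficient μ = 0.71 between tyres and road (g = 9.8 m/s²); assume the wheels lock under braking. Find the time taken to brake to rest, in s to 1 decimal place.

48 km/h ÷ 3.6 = 13.3333 m/s.
a = μg = 0.71 × 9.8 = 6.958 m/s².
Braking time = v/a = 13.3333 / 6.958 = 1.916 s.

Braking time ≈ 1.9 s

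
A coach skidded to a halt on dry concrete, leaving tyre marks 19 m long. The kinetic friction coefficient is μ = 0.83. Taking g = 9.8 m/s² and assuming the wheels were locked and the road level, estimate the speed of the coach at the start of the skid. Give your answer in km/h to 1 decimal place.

Deceleration a = μg = 0.83 × 9.8 = 8.134 m/s².
v = √(2a·d) = √(2 × 8.134 × 19) = √309.092 = 17.5810 m/s.
= 17.5810 × 3.6 = 63.292 km/h.

Initial speed ≈ 63.3 km/h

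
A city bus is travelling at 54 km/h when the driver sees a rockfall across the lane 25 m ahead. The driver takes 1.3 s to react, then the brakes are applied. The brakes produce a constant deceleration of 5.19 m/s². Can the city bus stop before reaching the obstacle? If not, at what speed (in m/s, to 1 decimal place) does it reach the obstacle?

54 km/h ÷ 3.6 = 15.0000 m/s.
Reaction distance = 15.0000 × 1.3 = 19.500 m.
Braking distance needed to stop: v²/(2a) = 225.000 / 10.380 = 21.676 m, so total needed = 19.500 + 21.676 = 41.176 m > 25 m — it cannot stop.
Distance remaining when braking begins: 25 − 19.500 = 5.500 m.
v² = v₀² − 2a·d = 225.000 − 2 × 5.190 × 5.500 = 167.910 m²/s².
v = √167.910 = 12.958 m/s.

No — it strikes the obstacle at 13.0 m/s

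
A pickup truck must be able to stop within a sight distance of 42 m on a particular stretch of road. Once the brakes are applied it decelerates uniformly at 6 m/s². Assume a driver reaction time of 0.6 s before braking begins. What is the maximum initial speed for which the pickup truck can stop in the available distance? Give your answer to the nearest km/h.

Maximum speed ≈ 69 km/h

Stopping distance: v·t_r + v²/(2a) = 42 with t_r = 0.6 s and a = 6.000 m/s².
So v² + 7.200 v − 504.00 = 0.
Positive root: v = −a·t_r + √((a·t_r)² + 2a·d) = −3.600 + √(12.960 + 504.00) = 19.1368 m/s.
19.1368 m/s × 3.6 = 68.892 km/h.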